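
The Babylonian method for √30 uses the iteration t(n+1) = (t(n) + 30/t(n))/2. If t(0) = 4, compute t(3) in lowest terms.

t(1) = (4 + 30/4)/2 = 23/4.
t(2) = (23/4 + 30/(23/4))/2 = 1009/184.
t(3) = (1009/184 + 30/(1009/184))/2 = 2033761/371312.

2033761/371312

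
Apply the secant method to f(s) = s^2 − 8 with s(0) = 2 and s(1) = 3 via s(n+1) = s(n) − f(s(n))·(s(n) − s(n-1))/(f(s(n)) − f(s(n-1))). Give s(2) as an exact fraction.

f(2) = −4, f(3) = 1. s(2) = 3 − 1·(3 − 2)/(1 − (−4)) = 14/5.

14/5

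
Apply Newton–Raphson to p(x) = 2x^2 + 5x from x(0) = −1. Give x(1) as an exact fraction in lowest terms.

2

p'(x) = 4x + 5.
p(−1) = −3, p'(−1) = 1, so x(1) = (−1) − (−3)/1 = 2.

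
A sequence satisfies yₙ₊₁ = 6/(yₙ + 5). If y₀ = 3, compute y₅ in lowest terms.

4998/4999

y₁ = 6/(3 + 5) = 3/4.
y₂ = 6/(3/4 + 5) = 24/23.
y₃ = 6/(24/23 + 5) = 138/139.
y₄ = 6/(138/139 + 5) = 834/833.
y₅ = 6/(834/833 + 5) = 4998/4999.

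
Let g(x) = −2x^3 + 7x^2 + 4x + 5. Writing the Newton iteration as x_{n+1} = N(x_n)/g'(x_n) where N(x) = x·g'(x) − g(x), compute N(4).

−149

g'(x) = −6x^2 + 14x + 4.
N(x) = x·g'(x) − g(x) = x·(−6x^2 + 14x + 4) − (−2x^3 + 7x^2 + 4x + 5) = −4x^3 + 7x^2 − 5.
N(4) = −149.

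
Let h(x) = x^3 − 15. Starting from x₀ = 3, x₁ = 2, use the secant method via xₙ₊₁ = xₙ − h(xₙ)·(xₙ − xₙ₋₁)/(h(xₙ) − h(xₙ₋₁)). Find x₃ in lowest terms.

h(3) = 12, h(2) = −7. x₂ = 2 − (−7)·(2 − 3)/((−7) − 12) = 45/19.
h(2) = −7, h(45/19) = −11760/6859. x₃ = (45/19) − (−11760/6859)·((45/19) − 2)/((−11760/6859) − (−7)) = 12885/5179.

12885/5179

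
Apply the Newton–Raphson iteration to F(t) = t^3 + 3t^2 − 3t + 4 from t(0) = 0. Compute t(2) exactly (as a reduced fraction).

164/279

F'(t) = 3t^2 + 6t − 3.
F(0) = 4, F'(0) = −3, so t(1) = 0 − 4/(−3) = 4/3.
F(4/3) = 208/27, F'(4/3) = 31/3, so t(2) = (4/3) − (208/27)/(31/3) = 164/279.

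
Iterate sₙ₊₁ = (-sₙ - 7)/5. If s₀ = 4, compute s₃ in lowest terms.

-151/125

s₁ = (-4 - 7)/5 = -11/5.
s₂ = (-(-11/5) - 7)/5 = -24/25.
s₃ = (-(-24/25) - 7)/5 = -151/125.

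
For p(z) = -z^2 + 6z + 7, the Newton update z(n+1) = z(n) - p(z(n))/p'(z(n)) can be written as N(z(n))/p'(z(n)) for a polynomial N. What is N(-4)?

-23

p'(z) = -2z + 6.
N(z) = z·p'(z) - p(z) = z·(-2z + 6) - (-z^2 + 6z + 7) = -z^2 - 7.
N(-4) = -23.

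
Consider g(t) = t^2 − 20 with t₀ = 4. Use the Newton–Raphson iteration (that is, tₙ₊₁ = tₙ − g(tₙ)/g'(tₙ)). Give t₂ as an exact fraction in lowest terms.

161/36

g'(t) = 2t.
g(4) = −4, g'(4) = 8, so t₁ = 4 − (−4)/8 = 9/2.
g(9/2) = 1/4, g'(9/2) = 9, so t₂ = (9/2) − (1/4)/9 = 161/36.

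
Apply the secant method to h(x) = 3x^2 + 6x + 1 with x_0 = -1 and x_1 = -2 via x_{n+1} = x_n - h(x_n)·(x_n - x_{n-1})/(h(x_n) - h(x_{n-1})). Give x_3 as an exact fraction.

-9/5

h(-1) = -2, h(-2) = 1. x_2 = (-2) - 1·((-2) - (-1))/(1 - (-2)) = -5/3.
h(-2) = 1, h(-5/3) = -2/3. x_3 = (-5/3) - (-2/3)·((-5/3) - (-2))/((-2/3) - 1) = -9/5.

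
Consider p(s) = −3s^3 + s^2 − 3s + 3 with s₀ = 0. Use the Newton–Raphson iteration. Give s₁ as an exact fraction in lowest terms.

p'(s) = −9s^2 + 2s − 3.
p(0) = 3, p'(0) = −3, so s₁ = 0 − 3/(−3) = 1.

1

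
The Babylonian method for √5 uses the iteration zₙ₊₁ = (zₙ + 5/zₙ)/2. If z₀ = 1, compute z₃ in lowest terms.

47/21

z₁ = (1 + 5/1)/2 = 3.
z₂ = (3 + 5/3)/2 = 7/3.
z₃ = (7/3 + 5/(7/3))/2 = 47/21.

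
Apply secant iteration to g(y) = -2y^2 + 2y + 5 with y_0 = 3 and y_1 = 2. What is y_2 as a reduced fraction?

g(3) = -7, g(2) = 1. y_2 = 2 - 1·(2 - 3)/(1 - (-7)) = 17/8.

17/8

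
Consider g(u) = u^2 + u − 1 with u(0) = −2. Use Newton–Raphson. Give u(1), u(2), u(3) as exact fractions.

g'(u) = 2u + 1.
g(−2) = 1, g'(−2) = −3, so u(1) = (−2) − 1/(−3) = −5/3.
g(−5/3) = 1/9, g'(−5/3) = −7/3, so u(2) = (−5/3) − (1/9)/(−7/3) = −34/21.
g(−34/21) = 1/441, g'(−34/21) = −47/21, so u(3) = (−34/21) − (1/441)/(−47/21) = −1597/987.

u(1) = −5/3, u(2) = −34/21, u(3) = −1597/987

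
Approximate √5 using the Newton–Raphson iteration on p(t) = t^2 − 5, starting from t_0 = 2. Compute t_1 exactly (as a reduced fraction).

p'(t) = 2t.
p(2) = −1, p'(2) = 4, so t_1 = 2 − (−1)/4 = 9/4.

9/4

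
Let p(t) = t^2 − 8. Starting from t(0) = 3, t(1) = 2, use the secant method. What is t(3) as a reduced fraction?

p(3) = 1, p(2) = −4. t(2) = 2 − (−4)·(2 − 3)/((−4) − 1) = 14/5.
p(2) = −4, p(14/5) = −4/25. t(3) = (14/5) − (−4/25)·((14/5) − 2)/((−4/25) − (−4)) = 17/6.

17/6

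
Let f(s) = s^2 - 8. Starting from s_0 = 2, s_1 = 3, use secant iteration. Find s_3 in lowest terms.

82/29

f(2) = -4, f(3) = 1. s_2 = 3 - 1·(3 - 2)/(1 - (-4)) = 14/5.
f(3) = 1, f(14/5) = -4/25. s_3 = (14/5) - (-4/25)·((14/5) - 3)/((-4/25) - 1) = 82/29.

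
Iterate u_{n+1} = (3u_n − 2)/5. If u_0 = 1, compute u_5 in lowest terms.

−2639/3125

u_1 = (3·1 − 2)/5 = 1/5.
u_2 = (3·(1/5) − 2)/5 = −7/25.
u_3 = (3·(−7/25) − 2)/5 = −71/125.
u_4 = (3·(−71/125) − 2)/5 = −463/625.
u_5 = (3·(−463/625) − 2)/5 = −2639/3125.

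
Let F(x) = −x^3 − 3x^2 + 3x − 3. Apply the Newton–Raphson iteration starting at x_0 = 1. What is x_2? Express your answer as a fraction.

35/9

F'(x) = −3x^2 − 6x + 3.
F(1) = −4, F'(1) = −6, so x_1 = 1 − (−4)/(−6) = 1/3.
F(1/3) = −64/27, F'(1/3) = 2/3, so x_2 = (1/3) − (−64/27)/(2/3) = 35/9.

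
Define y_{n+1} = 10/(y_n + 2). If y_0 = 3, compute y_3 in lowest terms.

20/9

y_1 = 10/(3 + 2) = 2.
y_2 = 10/(2 + 2) = 5/2.
y_3 = 10/(5/2 + 2) = 20/9.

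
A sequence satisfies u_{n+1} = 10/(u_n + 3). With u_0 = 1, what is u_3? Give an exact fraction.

110/53

u_1 = 10/(1 + 3) = 5/2.
u_2 = 10/(5/2 + 3) = 20/11.
u_3 = 10/(20/11 + 3) = 110/53.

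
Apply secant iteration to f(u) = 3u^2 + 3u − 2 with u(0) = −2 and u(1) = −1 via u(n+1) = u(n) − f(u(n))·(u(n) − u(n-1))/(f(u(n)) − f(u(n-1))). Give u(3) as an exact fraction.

−3/2

f(−2) = 4, f(−1) = −2. u(2) = (−1) − (−2)·((−1) − (−2))/((−2) − 4) = −4/3.
f(−1) = −2, f(−4/3) = −2/3. u(3) = (−4/3) − (−2/3)·((−4/3) − (−1))/((−2/3) − (−2)) = −3/2.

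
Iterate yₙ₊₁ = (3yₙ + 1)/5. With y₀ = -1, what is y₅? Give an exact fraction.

y₁ = (3·(-1) + 1)/5 = -2/5.
y₂ = (3·(-2/5) + 1)/5 = -1/25.
y₃ = (3·(-1/25) + 1)/5 = 22/125.
y₄ = (3·(22/125) + 1)/5 = 191/625.
y₅ = (3·(191/625) + 1)/5 = 1198/3125.

1198/3125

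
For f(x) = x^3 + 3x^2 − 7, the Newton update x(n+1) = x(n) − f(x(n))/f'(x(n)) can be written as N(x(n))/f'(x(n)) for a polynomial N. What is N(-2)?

f'(x) = 3x^2 + 6x.
N(x) = x·f'(x) − f(x) = x·(3x^2 + 6x) − (x^3 + 3x^2 − 7) = 2x^3 + 3x^2 + 7.
N(-2) = 3.

3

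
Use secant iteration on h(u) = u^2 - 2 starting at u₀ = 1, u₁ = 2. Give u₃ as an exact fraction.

h(1) = -1, h(2) = 2. u₂ = 2 - 2·(2 - 1)/(2 - (-1)) = 4/3.
h(2) = 2, h(4/3) = -2/9. u₃ = (4/3) - (-2/9)·((4/3) - 2)/((-2/9) - 2) = 7/5.

7/5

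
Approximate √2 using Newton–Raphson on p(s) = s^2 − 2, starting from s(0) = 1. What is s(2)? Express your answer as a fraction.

17/12

p'(s) = 2s.
p(1) = −1, p'(1) = 2, so s(1) = 1 − (−1)/2 = 3/2.
p(3/2) = 1/4, p'(3/2) = 3, so s(2) = (3/2) − (1/4)/3 = 17/12.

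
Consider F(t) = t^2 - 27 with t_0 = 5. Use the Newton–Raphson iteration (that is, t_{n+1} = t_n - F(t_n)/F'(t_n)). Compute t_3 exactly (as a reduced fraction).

3650401/702520

F'(t) = 2t.
F(5) = -2, F'(5) = 10, so t_1 = 5 - (-2)/10 = 26/5.
F(26/5) = 1/25, F'(26/5) = 52/5, so t_2 = (26/5) - (1/25)/(52/5) = 1351/260.
F(1351/260) = 1/67600, F'(1351/260) = 1351/130, so t_3 = (1351/260) - (1/67600)/(1351/130) = 3650401/702520.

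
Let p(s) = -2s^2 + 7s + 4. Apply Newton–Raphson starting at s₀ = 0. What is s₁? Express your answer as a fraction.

-4/7

p'(s) = -4s + 7.
p(0) = 4, p'(0) = 7, so s₁ = 0 - 4/7 = -4/7.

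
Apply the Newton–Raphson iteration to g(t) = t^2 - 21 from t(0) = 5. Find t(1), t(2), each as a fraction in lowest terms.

t(1) = 23/5, t(2) = 527/115

g'(t) = 2t.
g(5) = 4, g'(5) = 10, so t(1) = 5 - 4/10 = 23/5.
g(23/5) = 4/25, g'(23/5) = 46/5, so t(2) = (23/5) - (4/25)/(46/5) = 527/115.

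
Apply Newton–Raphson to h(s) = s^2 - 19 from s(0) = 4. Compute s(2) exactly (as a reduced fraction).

2441/560

h'(s) = 2s.
h(4) = -3, h'(4) = 8, so s(1) = 4 - (-3)/8 = 35/8.
h(35/8) = 9/64, h'(35/8) = 35/4, so s(2) = (35/8) - (9/64)/(35/4) = 2441/560.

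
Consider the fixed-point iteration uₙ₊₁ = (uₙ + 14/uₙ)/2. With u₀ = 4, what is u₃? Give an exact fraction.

u₁ = (4 + 14/4)/2 = 15/4.
u₂ = (15/4 + 14/(15/4))/2 = 449/120.
u₃ = (449/120 + 14/(449/120))/2 = 403201/107760.

403201/107760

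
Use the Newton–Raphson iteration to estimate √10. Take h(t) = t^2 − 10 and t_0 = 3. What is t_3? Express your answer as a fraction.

1039681/328776

h'(t) = 2t.
h(3) = −1, h'(3) = 6, so t_1 = 3 − (−1)/6 = 19/6.
h(19/6) = 1/36, h'(19/6) = 19/3, so t_2 = (19/6) − (1/36)/(19/3) = 721/228.
h(721/228) = 1/51984, h'(721/228) = 721/114, so t_3 = (721/228) − (1/51984)/(721/114) = 1039681/328776.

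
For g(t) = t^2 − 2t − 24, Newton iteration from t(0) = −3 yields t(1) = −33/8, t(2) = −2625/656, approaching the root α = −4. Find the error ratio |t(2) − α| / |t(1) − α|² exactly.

4/41

t(1) − α = −33/8 − (−4) = −33/8 + 4 = −1/8, so |t(1) − α| = 1/8.
t(2) − α = −2625/656 − (−4) = −2625/656 + 4 = −1/656, so |t(2) − α| = 1/656.
|t(1) − α|² = 1/64.
Ratio = (1/656) / (1/64) = 4/41.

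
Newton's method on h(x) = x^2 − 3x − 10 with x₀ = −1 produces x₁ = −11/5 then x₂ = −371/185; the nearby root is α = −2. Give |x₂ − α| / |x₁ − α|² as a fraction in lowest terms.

5/37

x₁ − α = −11/5 − (−2) = −11/5 + 2 = −1/5, so |x₁ − α| = 1/5.
x₂ − α = −371/185 − (−2) = −371/185 + 2 = −1/185, so |x₂ − α| = 1/185.
|x₁ − α|² = 1/25.
Ratio = (1/185) / (1/25) = 5/37.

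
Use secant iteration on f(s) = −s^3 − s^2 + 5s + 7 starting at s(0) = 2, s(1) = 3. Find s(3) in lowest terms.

f(2) = 5, f(3) = −14. s(2) = 3 − (−14)·(3 − 2)/((−14) − 5) = 43/19.
f(3) = −14, f(43/19) = 10990/6859. s(3) = (43/19) − (10990/6859)·((43/19) − 3)/((10990/6859) − (−14)) = 1277/546.

1277/546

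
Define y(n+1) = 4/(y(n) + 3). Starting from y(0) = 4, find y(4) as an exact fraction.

412/409

y(1) = 4/(4 + 3) = 4/7.
y(2) = 4/(4/7 + 3) = 28/25.
y(3) = 4/(28/25 + 3) = 100/103.
y(4) = 4/(100/103 + 3) = 412/409.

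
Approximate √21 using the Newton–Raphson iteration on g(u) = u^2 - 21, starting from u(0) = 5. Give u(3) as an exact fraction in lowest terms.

g'(u) = 2u.
g(5) = 4, g'(5) = 10, so u(1) = 5 - 4/10 = 23/5.
g(23/5) = 4/25, g'(23/5) = 46/5, so u(2) = (23/5) - (4/25)/(46/5) = 527/115.
g(527/115) = 4/13225, g'(527/115) = 1054/115, so u(3) = (527/115) - (4/13225)/(1054/115) = 277727/60605.

277727/60605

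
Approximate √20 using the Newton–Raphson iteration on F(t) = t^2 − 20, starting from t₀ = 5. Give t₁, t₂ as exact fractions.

F'(t) = 2t.
F(5) = 5, F'(5) = 10, so t₁ = 5 − 5/10 = 9/2.
F(9/2) = 1/4, F'(9/2) = 9, so t₂ = (9/2) − (1/4)/9 = 161/36.

t₁ = 9/2, t₂ = 161/36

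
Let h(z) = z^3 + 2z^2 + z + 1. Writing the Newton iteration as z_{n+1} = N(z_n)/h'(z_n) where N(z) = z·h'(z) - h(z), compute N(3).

h'(z) = 3z^2 + 4z + 1.
N(z) = z·h'(z) - h(z) = z·(3z^2 + 4z + 1) - (z^3 + 2z^2 + z + 1) = 2z^3 + 2z^2 - 1.
N(3) = 71.

71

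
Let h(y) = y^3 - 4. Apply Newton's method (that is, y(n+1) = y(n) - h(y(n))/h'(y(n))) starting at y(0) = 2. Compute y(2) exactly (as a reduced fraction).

358/225

h'(y) = 3y^2.
h(2) = 4, h'(2) = 12, so y(1) = 2 - 4/12 = 5/3.
h(5/3) = 17/27, h'(5/3) = 25/3, so y(2) = (5/3) - (17/27)/(25/3) = 358/225.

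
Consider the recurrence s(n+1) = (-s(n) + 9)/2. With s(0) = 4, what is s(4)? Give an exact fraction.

s(1) = (-4 + 9)/2 = 5/2.
s(2) = (-(5/2) + 9)/2 = 13/4.
s(3) = (-(13/4) + 9)/2 = 23/8.
s(4) = (-(23/8) + 9)/2 = 49/16.

49/16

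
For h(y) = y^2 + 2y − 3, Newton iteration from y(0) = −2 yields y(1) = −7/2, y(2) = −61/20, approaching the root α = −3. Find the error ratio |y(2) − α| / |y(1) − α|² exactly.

y(1) − α = −7/2 − (−3) = −7/2 + 3 = −1/2, so |y(1) − α| = 1/2.
y(2) − α = −61/20 − (−3) = −61/20 + 3 = −1/20, so |y(2) − α| = 1/20.
|y(1) − α|² = 1/4.
Ratio = (1/20) / (1/4) = 1/5.

1/5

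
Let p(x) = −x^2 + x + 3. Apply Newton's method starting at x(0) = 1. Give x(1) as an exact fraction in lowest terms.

p'(x) = −2x + 1.
p(1) = 3, p'(1) = −1, so x(1) = 1 − 3/(−1) = 4.

4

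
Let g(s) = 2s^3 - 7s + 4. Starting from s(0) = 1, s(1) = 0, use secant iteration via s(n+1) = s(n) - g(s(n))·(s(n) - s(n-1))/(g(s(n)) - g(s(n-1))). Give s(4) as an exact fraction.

1187300/1852207

g(1) = -1, g(0) = 4. s(2) = 0 - 4·(0 - 1)/(4 - (-1)) = 4/5.
g(0) = 4, g(4/5) = -72/125. s(3) = (4/5) - (-72/125)·((4/5) - 0)/((-72/125) - 4) = 100/143.
g(4/5) = -72/125, g(100/143) = -617472/2924207. s(4) = (100/143) - (-617472/2924207)·((100/143) - (4/5))/((-617472/2924207) - (-72/125)) = 1187300/1852207.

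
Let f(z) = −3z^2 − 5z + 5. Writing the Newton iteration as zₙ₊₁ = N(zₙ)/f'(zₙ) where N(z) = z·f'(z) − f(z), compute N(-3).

−32

f'(z) = −6z − 5.
N(z) = z·f'(z) − f(z) = z·(−6z − 5) − (−3z^2 − 5z + 5) = −3z^2 − 5.
N(-3) = −32.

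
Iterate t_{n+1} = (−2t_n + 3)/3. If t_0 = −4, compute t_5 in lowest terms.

293/243

t_1 = (−2·(−4) + 3)/3 = 11/3.
t_2 = (−2·(11/3) + 3)/3 = −13/9.
t_3 = (−2·(−13/9) + 3)/3 = 53/27.
t_4 = (−2·(53/27) + 3)/3 = −25/81.
t_5 = (−2·(−25/81) + 3)/3 = 293/243.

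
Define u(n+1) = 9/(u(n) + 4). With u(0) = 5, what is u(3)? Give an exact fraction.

u(1) = 9/(5 + 4) = 1.
u(2) = 9/(1 + 4) = 9/5.
u(3) = 9/(9/5 + 4) = 45/29.

45/29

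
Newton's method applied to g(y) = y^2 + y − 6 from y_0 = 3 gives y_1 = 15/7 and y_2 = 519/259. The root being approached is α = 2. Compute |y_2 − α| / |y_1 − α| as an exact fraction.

y_1 − α = 15/7 − 2 = 1/7, so |y_1 − α| = 1/7.
y_2 − α = 519/259 − 2 = 1/259, so |y_2 − α| = 1/259.
Ratio = (1/259) / (1/7) = 1/37.

1/37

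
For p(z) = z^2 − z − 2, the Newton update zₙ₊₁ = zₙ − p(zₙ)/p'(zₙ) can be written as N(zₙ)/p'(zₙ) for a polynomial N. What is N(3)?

11

p'(z) = 2z − 1.
N(z) = z·p'(z) − p(z) = z·(2z − 1) − (z^2 − z − 2) = z^2 + 2.
N(3) = 11.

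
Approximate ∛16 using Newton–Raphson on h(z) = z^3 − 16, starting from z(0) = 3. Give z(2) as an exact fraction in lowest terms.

250232/99225

h'(z) = 3z^2.
h(3) = 11, h'(3) = 27, so z(1) = 3 − 11/27 = 70/27.
h(70/27) = 28072/19683, h'(70/27) = 4900/243, so z(2) = (70/27) − (28072/19683)/(4900/243) = 250232/99225.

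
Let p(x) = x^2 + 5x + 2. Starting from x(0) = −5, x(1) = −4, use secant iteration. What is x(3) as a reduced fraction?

−32/7

p(−5) = 2, p(−4) = −2. x(2) = (−4) − (−2)·((−4) − (−5))/((−2) − 2) = −9/2.
p(−4) = −2, p(−9/2) = −1/4. x(3) = (−9/2) − (−1/4)·((−9/2) − (−4))/((−1/4) − (−2)) = −32/7.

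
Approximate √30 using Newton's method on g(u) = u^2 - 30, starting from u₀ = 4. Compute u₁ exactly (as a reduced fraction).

23/4

g'(u) = 2u.
g(4) = -14, g'(4) = 8, so u₁ = 4 - (-14)/8 = 23/4.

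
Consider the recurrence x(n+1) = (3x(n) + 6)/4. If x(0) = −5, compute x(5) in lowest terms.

x(1) = (3·(−5) + 6)/4 = −9/4.
x(2) = (3·(−9/4) + 6)/4 = −3/16.
x(3) = (3·(−3/16) + 6)/4 = 87/64.
x(4) = (3·(87/64) + 6)/4 = 645/256.
x(5) = (3·(645/256) + 6)/4 = 3471/1024.

3471/1024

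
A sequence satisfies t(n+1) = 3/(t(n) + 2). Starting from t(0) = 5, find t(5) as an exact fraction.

483/487

t(1) = 3/(5 + 2) = 3/7.
t(2) = 3/(3/7 + 2) = 21/17.
t(3) = 3/(21/17 + 2) = 51/55.
t(4) = 3/(51/55 + 2) = 165/161.
t(5) = 3/(165/161 + 2) = 483/487.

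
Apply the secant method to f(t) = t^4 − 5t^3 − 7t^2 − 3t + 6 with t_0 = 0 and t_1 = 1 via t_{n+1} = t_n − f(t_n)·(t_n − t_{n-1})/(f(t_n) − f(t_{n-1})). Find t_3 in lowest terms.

f(0) = 6, f(1) = −8. t_2 = 1 − (−8)·(1 − 0)/((−8) − 6) = 3/7.
f(1) = −8, f(3/7) = 7368/2401. t_3 = (3/7) − (7368/2401)·((3/7) − 1)/((7368/2401) − (−8)) = 975/1661.

975/1661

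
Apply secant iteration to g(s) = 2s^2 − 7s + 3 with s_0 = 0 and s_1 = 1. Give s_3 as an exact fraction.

g(0) = 3, g(1) = −2. s_2 = 1 − (−2)·(1 − 0)/((−2) − 3) = 3/5.
g(1) = −2, g(3/5) = −12/25. s_3 = (3/5) − (−12/25)·((3/5) − 1)/((−12/25) − (−2)) = 9/19.

9/19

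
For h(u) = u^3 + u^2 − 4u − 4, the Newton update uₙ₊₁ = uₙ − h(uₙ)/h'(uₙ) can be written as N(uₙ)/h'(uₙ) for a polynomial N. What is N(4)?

h'(u) = 3u^2 + 2u − 4.
N(u) = u·h'(u) − h(u) = u·(3u^2 + 2u − 4) − (u^3 + u^2 − 4u − 4) = 2u^3 + u^2 + 4.
N(4) = 148.

148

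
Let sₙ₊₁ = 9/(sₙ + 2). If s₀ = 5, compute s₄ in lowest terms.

s₁ = 9/(5 + 2) = 9/7.
s₂ = 9/(9/7 + 2) = 63/23.
s₃ = 9/(63/23 + 2) = 207/109.
s₄ = 9/(207/109 + 2) = 981/425.

981/425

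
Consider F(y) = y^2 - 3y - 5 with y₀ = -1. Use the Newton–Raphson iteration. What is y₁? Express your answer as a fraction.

-6/5

F'(y) = 2y - 3.
F(-1) = -1, F'(-1) = -5, so y₁ = (-1) - (-1)/(-5) = -6/5.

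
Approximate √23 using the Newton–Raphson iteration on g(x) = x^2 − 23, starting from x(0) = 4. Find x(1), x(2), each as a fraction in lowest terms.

g'(x) = 2x.
g(4) = −7, g'(4) = 8, so x(1) = 4 − (−7)/8 = 39/8.
g(39/8) = 49/64, g'(39/8) = 39/4, so x(2) = (39/8) − (49/64)/(39/4) = 2993/624.

x(1) = 39/8, x(2) = 2993/624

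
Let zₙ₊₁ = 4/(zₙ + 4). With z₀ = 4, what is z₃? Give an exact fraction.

9/11

z₁ = 4/(4 + 4) = 1/2.
z₂ = 4/(1/2 + 4) = 8/9.
z₃ = 4/(8/9 + 4) = 9/11.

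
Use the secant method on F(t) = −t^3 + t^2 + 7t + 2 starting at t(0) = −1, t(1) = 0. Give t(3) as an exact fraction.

F(−1) = −3, F(0) = 2. t(2) = 0 − 2·(0 − (−1))/(2 − (−3)) = −2/5.
F(0) = 2, F(−2/5) = −72/125. t(3) = (−2/5) − (−72/125)·((−2/5) − 0)/((−72/125) − 2) = −50/161.

−50/161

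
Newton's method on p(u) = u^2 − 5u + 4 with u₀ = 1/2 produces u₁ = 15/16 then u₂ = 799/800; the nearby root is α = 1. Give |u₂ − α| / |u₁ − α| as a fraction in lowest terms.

1/50

u₁ − α = 15/16 − 1 = −1/16, so |u₁ − α| = 1/16.
u₂ − α = 799/800 − 1 = −1/800, so |u₂ − α| = 1/800.
Ratio = (1/800) / (1/16) = 1/50.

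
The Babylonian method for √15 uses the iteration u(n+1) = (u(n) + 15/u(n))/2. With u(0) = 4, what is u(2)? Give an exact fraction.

1921/496

u(1) = (4 + 15/4)/2 = 31/8.
u(2) = (31/8 + 15/(31/8))/2 = 1921/496.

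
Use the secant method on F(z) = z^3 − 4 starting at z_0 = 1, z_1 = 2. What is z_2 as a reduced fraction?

10/7

F(1) = −3, F(2) = 4. z_2 = 2 − 4·(2 − 1)/(4 − (−3)) = 10/7.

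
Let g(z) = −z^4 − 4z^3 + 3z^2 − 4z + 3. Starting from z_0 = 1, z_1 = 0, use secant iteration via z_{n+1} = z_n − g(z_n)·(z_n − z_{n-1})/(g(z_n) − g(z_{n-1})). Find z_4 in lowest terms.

880752/1298113

g(1) = −3, g(0) = 3. z_2 = 0 − 3·(0 − 1)/(3 − (−3)) = 1/2.
g(0) = 3, g(1/2) = 19/16. z_3 = (1/2) − (19/16)·((1/2) − 0)/((19/16) − 3) = 24/29.
g(1/2) = 19/16, g(24/29) = −701613/707281. z_4 = (24/29) − (−701613/707281)·((24/29) − (1/2))/((−701613/707281) − (19/16)) = 880752/1298113.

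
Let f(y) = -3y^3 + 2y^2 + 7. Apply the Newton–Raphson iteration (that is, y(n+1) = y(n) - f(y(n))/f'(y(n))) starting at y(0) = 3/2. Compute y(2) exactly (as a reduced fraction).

f'(y) = -9y^2 + 4y.
f(3/2) = 11/8, f'(3/2) = -57/4, so y(1) = (3/2) - (11/8)/(-57/4) = 91/57.
f(91/57) = -6776/61731, f'(91/57) = -17927/1083, so y(2) = (91/57) - (-6776/61731)/(-17927/1083) = 77361/48659.

77361/48659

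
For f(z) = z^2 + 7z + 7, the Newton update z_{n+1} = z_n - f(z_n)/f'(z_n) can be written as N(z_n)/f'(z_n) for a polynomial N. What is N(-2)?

-3

f'(z) = 2z + 7.
N(z) = z·f'(z) - f(z) = z·(2z + 7) - (z^2 + 7z + 7) = z^2 - 7.
N(-2) = -3.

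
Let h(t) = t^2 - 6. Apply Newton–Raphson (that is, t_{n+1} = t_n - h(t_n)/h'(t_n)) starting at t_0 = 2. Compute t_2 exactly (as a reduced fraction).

h'(t) = 2t.
h(2) = -2, h'(2) = 4, so t_1 = 2 - (-2)/4 = 5/2.
h(5/2) = 1/4, h'(5/2) = 5, so t_2 = (5/2) - (1/4)/5 = 49/20.

49/20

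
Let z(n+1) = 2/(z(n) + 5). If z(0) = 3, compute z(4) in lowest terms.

z(1) = 2/(3 + 5) = 1/4.
z(2) = 2/(1/4 + 5) = 8/21.
z(3) = 2/(8/21 + 5) = 42/113.
z(4) = 2/(42/113 + 5) = 226/607.

226/607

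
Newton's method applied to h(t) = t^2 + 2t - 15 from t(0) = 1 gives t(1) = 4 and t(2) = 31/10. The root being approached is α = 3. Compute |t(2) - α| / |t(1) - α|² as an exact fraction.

t(1) - α = 4 - 3 = 1, so |t(1) - α| = 1.
t(2) - α = 31/10 - 3 = 1/10, so |t(2) - α| = 1/10.
|t(1) - α|² = 1.
Ratio = (1/10) / 1 = 1/10.

1/10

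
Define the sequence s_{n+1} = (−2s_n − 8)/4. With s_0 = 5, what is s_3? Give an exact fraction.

s_1 = (−2·5 − 8)/4 = −9/2.
s_2 = (−2·(−9/2) − 8)/4 = 1/4.
s_3 = (−2·(1/4) − 8)/4 = −17/8.

−17/8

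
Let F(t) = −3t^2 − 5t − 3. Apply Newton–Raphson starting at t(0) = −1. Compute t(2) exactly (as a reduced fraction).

−3/5

F'(t) = −6t − 5.
F(−1) = −1, F'(−1) = 1, so t(1) = (−1) − (−1)/1 = 0.
F(0) = −3, F'(0) = −5, so t(2) = 0 − (−3)/(−5) = −3/5.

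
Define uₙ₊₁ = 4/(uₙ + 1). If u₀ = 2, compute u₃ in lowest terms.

u₁ = 4/(2 + 1) = 4/3.
u₂ = 4/(4/3 + 1) = 12/7.
u₃ = 4/(12/7 + 1) = 28/19.

28/19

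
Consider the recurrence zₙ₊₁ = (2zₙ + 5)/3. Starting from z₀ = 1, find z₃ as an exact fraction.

103/27

z₁ = (2·1 + 5)/3 = 7/3.
z₂ = (2·(7/3) + 5)/3 = 29/9.
z₃ = (2·(29/9) + 5)/3 = 103/27.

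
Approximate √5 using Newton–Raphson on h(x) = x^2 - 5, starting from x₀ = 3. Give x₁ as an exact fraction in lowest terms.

h'(x) = 2x.
h(3) = 4, h'(3) = 6, so x₁ = 3 - 4/6 = 7/3.

7/3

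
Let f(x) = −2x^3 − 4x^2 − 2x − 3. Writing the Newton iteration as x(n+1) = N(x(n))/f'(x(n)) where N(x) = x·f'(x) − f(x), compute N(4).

−317

f'(x) = −6x^2 − 8x − 2.
N(x) = x·f'(x) − f(x) = x·(−6x^2 − 8x − 2) − (−2x^3 − 4x^2 − 2x − 3) = −4x^3 − 4x^2 + 3.
N(4) = −317.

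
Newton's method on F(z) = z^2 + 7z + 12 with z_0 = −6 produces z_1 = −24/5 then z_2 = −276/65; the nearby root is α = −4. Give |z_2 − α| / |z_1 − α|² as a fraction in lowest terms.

5/13

z_1 − α = −24/5 − (−4) = −24/5 + 4 = −4/5, so |z_1 − α| = 4/5.
z_2 − α = −276/65 − (−4) = −276/65 + 4 = −16/65, so |z_2 − α| = 16/65.
|z_1 − α|² = 16/25.
Ratio = (16/65) / (16/25) = 5/13.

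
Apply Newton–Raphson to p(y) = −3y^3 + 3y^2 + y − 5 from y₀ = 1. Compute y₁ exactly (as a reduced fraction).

−1

p'(y) = −9y^2 + 6y + 1.
p(1) = −4, p'(1) = −2, so y₁ = 1 − (−4)/(−2) = −1.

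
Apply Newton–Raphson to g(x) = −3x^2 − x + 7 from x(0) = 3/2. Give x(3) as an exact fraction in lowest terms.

g'(x) = −6x − 1.
g(3/2) = −5/4, g'(3/2) = −10, so x(1) = (3/2) − (−5/4)/(−10) = 11/8.
g(11/8) = −3/64, g'(11/8) = −37/4, so x(2) = (11/8) − (−3/64)/(−37/4) = 811/592.
g(811/592) = −27/350464, g'(811/592) = −2729/296, so x(3) = (811/592) − (−27/350464)/(−2729/296) = 4426411/3231136.

4426411/3231136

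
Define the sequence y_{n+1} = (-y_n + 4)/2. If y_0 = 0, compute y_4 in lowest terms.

5/4

y_1 = (-0 + 4)/2 = 2.
y_2 = (-2 + 4)/2 = 1.
y_3 = (-1 + 4)/2 = 3/2.
y_4 = (-(3/2) + 4)/2 = 5/4.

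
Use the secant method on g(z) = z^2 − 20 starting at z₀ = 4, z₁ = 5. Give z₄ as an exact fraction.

1525/341

g(4) = −4, g(5) = 5. z₂ = 5 − 5·(5 − 4)/(5 − (−4)) = 40/9.
g(5) = 5, g(40/9) = −20/81. z₃ = (40/9) − (−20/81)·((40/9) − 5)/((−20/81) − 5) = 76/17.
g(40/9) = −20/81, g(76/17) = −4/289. z₄ = (76/17) − (−4/289)·((76/17) − (40/9))/((−4/289) − (−20/81)) = 1525/341.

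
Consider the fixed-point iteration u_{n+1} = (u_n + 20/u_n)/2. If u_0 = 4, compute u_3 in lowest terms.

u_1 = (4 + 20/4)/2 = 9/2.
u_2 = (9/2 + 20/(9/2))/2 = 161/36.
u_3 = (161/36 + 20/(161/36))/2 = 51841/11592.

51841/11592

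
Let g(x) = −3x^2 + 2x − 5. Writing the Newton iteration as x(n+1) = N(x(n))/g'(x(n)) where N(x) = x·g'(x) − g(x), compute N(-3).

−22

g'(x) = −6x + 2.
N(x) = x·g'(x) − g(x) = x·(−6x + 2) − (−3x^2 + 2x − 5) = −3x^2 + 5.
N(-3) = −22.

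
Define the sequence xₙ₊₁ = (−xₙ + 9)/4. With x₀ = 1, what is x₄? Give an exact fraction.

x₁ = (−1 + 9)/4 = 2.
x₂ = (−2 + 9)/4 = 7/4.
x₃ = (−(7/4) + 9)/4 = 29/16.
x₄ = (−(29/16) + 9)/4 = 115/64.

115/64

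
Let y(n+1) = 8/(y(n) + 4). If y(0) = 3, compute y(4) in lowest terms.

y(1) = 8/(3 + 4) = 8/7.
y(2) = 8/(8/7 + 4) = 14/9.
y(3) = 8/(14/9 + 4) = 36/25.
y(4) = 8/(36/25 + 4) = 25/17.

25/17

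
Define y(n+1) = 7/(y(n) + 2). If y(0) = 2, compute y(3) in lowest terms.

y(1) = 7/(2 + 2) = 7/4.
y(2) = 7/(7/4 + 2) = 28/15.
y(3) = 7/(28/15 + 2) = 105/58.

105/58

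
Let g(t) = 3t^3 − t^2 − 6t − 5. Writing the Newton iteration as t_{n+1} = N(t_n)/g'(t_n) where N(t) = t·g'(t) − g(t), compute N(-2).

−47

g'(t) = 9t^2 − 2t − 6.
N(t) = t·g'(t) − g(t) = t·(9t^2 − 2t − 6) − (3t^3 − t^2 − 6t − 5) = 6t^3 − t^2 + 5.
N(-2) = −47.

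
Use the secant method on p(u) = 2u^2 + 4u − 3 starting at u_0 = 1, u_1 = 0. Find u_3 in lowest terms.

p(1) = 3, p(0) = −3. u_2 = 0 − (−3)·(0 − 1)/((−3) − 3) = 1/2.
p(0) = −3, p(1/2) = −1/2. u_3 = (1/2) − (−1/2)·((1/2) − 0)/((−1/2) − (−3)) = 3/5.

3/5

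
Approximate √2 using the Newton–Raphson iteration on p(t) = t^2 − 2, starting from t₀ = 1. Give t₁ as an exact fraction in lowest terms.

p'(t) = 2t.
p(1) = −1, p'(1) = 2, so t₁ = 1 − (−1)/2 = 3/2.

3/2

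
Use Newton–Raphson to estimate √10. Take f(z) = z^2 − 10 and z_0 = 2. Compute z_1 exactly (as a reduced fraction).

7/2

f'(z) = 2z.
f(2) = −6, f'(2) = 4, so z_1 = 2 − (−6)/4 = 7/2.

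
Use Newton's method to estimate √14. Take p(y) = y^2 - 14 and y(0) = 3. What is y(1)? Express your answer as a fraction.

23/6

p'(y) = 2y.
p(3) = -5, p'(3) = 6, so y(1) = 3 - (-5)/6 = 23/6.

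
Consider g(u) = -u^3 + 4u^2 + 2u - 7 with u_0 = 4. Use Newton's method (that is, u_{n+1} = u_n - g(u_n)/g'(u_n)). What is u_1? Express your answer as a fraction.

g'(u) = -3u^2 + 8u + 2.
g(4) = 1, g'(4) = -14, so u_1 = 4 - 1/(-14) = 57/14.

57/14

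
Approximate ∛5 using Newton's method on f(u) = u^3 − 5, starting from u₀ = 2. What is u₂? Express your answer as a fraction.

503/294

f'(u) = 3u^2.
f(2) = 3, f'(2) = 12, so u₁ = 2 − 3/12 = 7/4.
f(7/4) = 23/64, f'(7/4) = 147/16, so u₂ = (7/4) − (23/64)/(147/16) = 503/294.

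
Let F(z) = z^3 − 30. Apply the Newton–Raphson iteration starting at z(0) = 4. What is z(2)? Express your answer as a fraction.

F'(z) = 3z^2.
F(4) = 34, F'(4) = 48, so z(1) = 4 − 34/48 = 79/24.
F(79/24) = 78319/13824, F'(79/24) = 6241/192, so z(2) = (79/24) − (78319/13824)/(6241/192) = 700399/224676.

700399/224676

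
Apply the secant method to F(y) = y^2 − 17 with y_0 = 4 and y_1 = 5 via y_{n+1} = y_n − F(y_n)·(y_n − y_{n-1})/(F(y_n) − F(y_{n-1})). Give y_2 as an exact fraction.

F(4) = −1, F(5) = 8. y_2 = 5 − 8·(5 − 4)/(8 − (−1)) = 37/9.

37/9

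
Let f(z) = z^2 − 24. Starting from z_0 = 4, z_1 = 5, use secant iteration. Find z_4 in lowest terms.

4801/980

f(4) = −8, f(5) = 1. z_2 = 5 − 1·(5 − 4)/(1 − (−8)) = 44/9.
f(5) = 1, f(44/9) = −8/81. z_3 = (44/9) − (−8/81)·((44/9) − 5)/((−8/81) − 1) = 436/89.
f(44/9) = −8/81, f(436/89) = −8/7921. z_4 = (436/89) − (−8/7921)·((436/89) − (44/9))/((−8/7921) − (−8/81)) = 4801/980.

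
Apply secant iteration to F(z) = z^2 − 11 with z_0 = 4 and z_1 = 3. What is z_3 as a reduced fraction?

F(4) = 5, F(3) = −2. z_2 = 3 − (−2)·(3 − 4)/((−2) − 5) = 23/7.
F(3) = −2, F(23/7) = −10/49. z_3 = (23/7) − (−10/49)·((23/7) − 3)/((−10/49) − (−2)) = 73/22.

73/22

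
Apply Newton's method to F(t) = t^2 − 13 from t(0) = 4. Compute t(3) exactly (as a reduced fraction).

F'(t) = 2t.
F(4) = 3, F'(4) = 8, so t(1) = 4 − 3/8 = 29/8.
F(29/8) = 9/64, F'(29/8) = 29/4, so t(2) = (29/8) − (9/64)/(29/4) = 1673/464.
F(1673/464) = 81/215296, F'(1673/464) = 1673/232, so t(3) = (1673/464) − (81/215296)/(1673/232) = 5597777/1552544.

5597777/1552544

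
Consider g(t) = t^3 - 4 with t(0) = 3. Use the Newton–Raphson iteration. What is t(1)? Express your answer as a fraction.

g'(t) = 3t^2.
g(3) = 23, g'(3) = 27, so t(1) = 3 - 23/27 = 58/27.

58/27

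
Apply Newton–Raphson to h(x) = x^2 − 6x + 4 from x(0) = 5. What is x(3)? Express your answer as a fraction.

h'(x) = 2x − 6.
h(5) = −1, h'(5) = 4, so x(1) = 5 − (−1)/4 = 21/4.
h(21/4) = 1/16, h'(21/4) = 9/2, so x(2) = (21/4) − (1/16)/(9/2) = 377/72.
h(377/72) = 1/5184, h'(377/72) = 161/36, so x(3) = (377/72) − (1/5184)/(161/36) = 121393/23184.

121393/23184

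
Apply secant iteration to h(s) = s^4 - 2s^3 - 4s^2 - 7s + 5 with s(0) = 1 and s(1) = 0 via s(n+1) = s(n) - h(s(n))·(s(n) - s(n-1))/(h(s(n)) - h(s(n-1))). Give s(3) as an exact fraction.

h(1) = -7, h(0) = 5. s(2) = 0 - 5·(0 - 1)/(5 - (-7)) = 5/12.
h(0) = 5, h(5/12) = 26425/20736. s(3) = (5/12) - (26425/20736)·((5/12) - 0)/((26425/20736) - 5) = 8640/15451.

8640/15451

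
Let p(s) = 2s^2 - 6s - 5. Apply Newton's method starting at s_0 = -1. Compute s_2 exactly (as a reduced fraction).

p'(s) = 4s - 6.
p(-1) = 3, p'(-1) = -10, so s_1 = (-1) - 3/(-10) = -7/10.
p(-7/10) = 9/50, p'(-7/10) = -44/5, so s_2 = (-7/10) - (9/50)/(-44/5) = -299/440.

-299/440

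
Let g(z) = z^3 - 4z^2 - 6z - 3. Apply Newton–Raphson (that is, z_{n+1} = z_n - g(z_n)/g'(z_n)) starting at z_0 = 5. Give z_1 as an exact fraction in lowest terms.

g'(z) = 3z^2 - 8z - 6.
g(5) = -8, g'(5) = 29, so z_1 = 5 - (-8)/29 = 153/29.

153/29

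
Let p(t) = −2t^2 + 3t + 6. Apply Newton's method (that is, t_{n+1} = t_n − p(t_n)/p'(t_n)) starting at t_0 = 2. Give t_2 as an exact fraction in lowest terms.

p'(t) = −4t + 3.
p(2) = 4, p'(2) = −5, so t_1 = 2 − 4/(−5) = 14/5.
p(14/5) = −32/25, p'(14/5) = −41/5, so t_2 = (14/5) − (−32/25)/(−41/5) = 542/205.

542/205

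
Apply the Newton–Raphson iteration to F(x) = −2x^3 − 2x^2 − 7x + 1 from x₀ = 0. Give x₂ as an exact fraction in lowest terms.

361/2639

F'(x) = −6x^2 − 4x − 7.
F(0) = 1, F'(0) = −7, so x₁ = 0 − 1/(−7) = 1/7.
F(1/7) = −16/343, F'(1/7) = −377/49, so x₂ = (1/7) − (−16/343)/(−377/49) = 361/2639.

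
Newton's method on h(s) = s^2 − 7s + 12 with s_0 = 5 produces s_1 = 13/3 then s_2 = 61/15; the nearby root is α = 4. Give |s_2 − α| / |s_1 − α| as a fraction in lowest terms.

1/5

s_1 − α = 13/3 − 4 = 1/3, so |s_1 − α| = 1/3.
s_2 − α = 61/15 − 4 = 1/15, so |s_2 − α| = 1/15.
Ratio = (1/15) / (1/3) = 1/5.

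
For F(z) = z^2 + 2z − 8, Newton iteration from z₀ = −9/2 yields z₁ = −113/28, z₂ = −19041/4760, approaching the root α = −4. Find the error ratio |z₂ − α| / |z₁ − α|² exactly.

14/85

z₁ − α = −113/28 − (−4) = −113/28 + 4 = −1/28, so |z₁ − α| = 1/28.
z₂ − α = −19041/4760 − (−4) = −19041/4760 + 4 = −1/4760, so |z₂ − α| = 1/4760.
|z₁ − α|² = 1/784.
Ratio = (1/4760) / (1/784) = 14/85.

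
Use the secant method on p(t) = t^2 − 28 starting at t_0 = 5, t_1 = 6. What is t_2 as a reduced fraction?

p(5) = −3, p(6) = 8. t_2 = 6 − 8·(6 − 5)/(8 − (−3)) = 58/11.

58/11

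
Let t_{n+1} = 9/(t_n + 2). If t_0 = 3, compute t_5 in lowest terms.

3033/1421

t_1 = 9/(3 + 2) = 9/5.
t_2 = 9/(9/5 + 2) = 45/19.
t_3 = 9/(45/19 + 2) = 171/83.
t_4 = 9/(171/83 + 2) = 747/337.
t_5 = 9/(747/337 + 2) = 3033/1421.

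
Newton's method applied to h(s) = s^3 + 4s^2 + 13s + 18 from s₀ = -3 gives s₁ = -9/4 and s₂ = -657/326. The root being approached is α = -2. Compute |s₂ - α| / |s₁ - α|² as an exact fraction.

s₁ - α = -9/4 - (-2) = -9/4 + 2 = -1/4, so |s₁ - α| = 1/4.
s₂ - α = -657/326 - (-2) = -657/326 + 2 = -5/326, so |s₂ - α| = 5/326.
|s₁ - α|² = 1/16.
Ratio = (5/326) / (1/16) = 40/163.

40/163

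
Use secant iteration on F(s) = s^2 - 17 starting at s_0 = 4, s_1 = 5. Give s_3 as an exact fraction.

F(4) = -1, F(5) = 8. s_2 = 5 - 8·(5 - 4)/(8 - (-1)) = 37/9.
F(5) = 8, F(37/9) = -8/81. s_3 = (37/9) - (-8/81)·((37/9) - 5)/((-8/81) - 8) = 169/41.

169/41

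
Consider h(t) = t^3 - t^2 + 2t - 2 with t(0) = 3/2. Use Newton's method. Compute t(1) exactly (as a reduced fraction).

26/23

h'(t) = 3t^2 - 2t + 2.
h(3/2) = 17/8, h'(3/2) = 23/4, so t(1) = (3/2) - (17/8)/(23/4) = 26/23.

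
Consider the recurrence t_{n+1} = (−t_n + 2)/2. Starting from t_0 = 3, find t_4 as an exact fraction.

t_1 = (−3 + 2)/2 = −1/2.
t_2 = (−(−1/2) + 2)/2 = 5/4.
t_3 = (−(5/4) + 2)/2 = 3/8.
t_4 = (−(3/8) + 2)/2 = 13/16.

13/16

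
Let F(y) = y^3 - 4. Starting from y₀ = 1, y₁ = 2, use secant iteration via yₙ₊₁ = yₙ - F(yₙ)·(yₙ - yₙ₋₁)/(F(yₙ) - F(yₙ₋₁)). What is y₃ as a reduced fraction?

F(1) = -3, F(2) = 4. y₂ = 2 - 4·(2 - 1)/(4 - (-3)) = 10/7.
F(2) = 4, F(10/7) = -372/343. y₃ = (10/7) - (-372/343)·((10/7) - 2)/((-372/343) - 4) = 169/109.

169/109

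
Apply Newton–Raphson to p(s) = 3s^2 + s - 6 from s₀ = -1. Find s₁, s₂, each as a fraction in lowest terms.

p'(s) = 6s + 1.
p(-1) = -4, p'(-1) = -5, so s₁ = (-1) - (-4)/(-5) = -9/5.
p(-9/5) = 48/25, p'(-9/5) = -49/5, so s₂ = (-9/5) - (48/25)/(-49/5) = -393/245.

s₁ = -9/5, s₂ = -393/245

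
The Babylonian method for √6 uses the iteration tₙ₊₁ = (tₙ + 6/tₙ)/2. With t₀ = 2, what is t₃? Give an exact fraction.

4801/1960

t₁ = (2 + 6/2)/2 = 5/2.
t₂ = (5/2 + 6/(5/2))/2 = 49/20.
t₃ = (49/20 + 6/(49/20))/2 = 4801/1960.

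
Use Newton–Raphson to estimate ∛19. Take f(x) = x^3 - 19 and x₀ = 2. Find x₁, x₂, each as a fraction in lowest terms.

f'(x) = 3x^2.
f(2) = -11, f'(2) = 12, so x₁ = 2 - (-11)/12 = 35/12.
f(35/12) = 10043/1728, f'(35/12) = 1225/48, so x₂ = (35/12) - (10043/1728)/(1225/48) = 59291/22050.

x₁ = 35/12, x₂ = 59291/22050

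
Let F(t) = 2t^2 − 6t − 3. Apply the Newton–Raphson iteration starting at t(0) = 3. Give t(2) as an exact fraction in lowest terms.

55/16

F'(t) = 4t − 6.
F(3) = −3, F'(3) = 6, so t(1) = 3 − (−3)/6 = 7/2.
F(7/2) = 1/2, F'(7/2) = 8, so t(2) = (7/2) − (1/2)/8 = 55/16.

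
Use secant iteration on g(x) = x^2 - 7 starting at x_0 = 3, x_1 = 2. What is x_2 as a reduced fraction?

13/5

g(3) = 2, g(2) = -3. x_2 = 2 - (-3)·(2 - 3)/((-3) - 2) = 13/5.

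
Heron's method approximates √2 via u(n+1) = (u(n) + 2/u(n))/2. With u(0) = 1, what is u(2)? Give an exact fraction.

u(1) = (1 + 2/1)/2 = 3/2.
u(2) = (3/2 + 2/(3/2))/2 = 17/12.

17/12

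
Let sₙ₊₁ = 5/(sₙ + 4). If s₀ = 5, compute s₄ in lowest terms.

1045/1041

s₁ = 5/(5 + 4) = 5/9.
s₂ = 5/(5/9 + 4) = 45/41.
s₃ = 5/(45/41 + 4) = 205/209.
s₄ = 5/(205/209 + 4) = 1045/1041.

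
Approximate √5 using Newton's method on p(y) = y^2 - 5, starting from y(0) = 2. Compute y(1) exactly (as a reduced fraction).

9/4

p'(y) = 2y.
p(2) = -1, p'(2) = 4, so y(1) = 2 - (-1)/4 = 9/4.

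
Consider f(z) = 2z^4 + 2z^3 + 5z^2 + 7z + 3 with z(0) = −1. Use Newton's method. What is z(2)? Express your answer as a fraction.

−381/785

f'(z) = 8z^3 + 6z^2 + 10z + 7.
f(−1) = 1, f'(−1) = −5, so z(1) = (−1) − 1/(−5) = −4/5.
f(−4/5) = 247/625, f'(−4/5) = −157/125, so z(2) = (−4/5) − (247/625)/(−157/125) = −381/785.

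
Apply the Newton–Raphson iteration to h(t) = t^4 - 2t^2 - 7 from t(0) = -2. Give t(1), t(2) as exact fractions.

h'(t) = 4t^3 - 4t.
h(-2) = 1, h'(-2) = -24, so t(1) = (-2) - 1/(-24) = -47/24.
h(-47/24) = 12481/331776, h'(-47/24) = -76751/3456, so t(2) = (-47/24) - (12481/331776)/(-76751/3456) = -4805569/2456032.

t(1) = -47/24, t(2) = -4805569/2456032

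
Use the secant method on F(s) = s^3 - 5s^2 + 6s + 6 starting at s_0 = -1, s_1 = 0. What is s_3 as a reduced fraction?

F(-1) = -6, F(0) = 6. s_2 = 0 - 6·(0 - (-1))/(6 - (-6)) = -1/2.
F(0) = 6, F(-1/2) = 13/8. s_3 = (-1/2) - (13/8)·((-1/2) - 0)/((13/8) - 6) = -24/35.

-24/35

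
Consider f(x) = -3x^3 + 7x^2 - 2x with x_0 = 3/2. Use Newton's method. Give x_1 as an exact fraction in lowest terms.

f'(x) = -9x^2 + 14x - 2.
f(3/2) = 21/8, f'(3/2) = -5/4, so x_1 = (3/2) - (21/8)/(-5/4) = 18/5.

18/5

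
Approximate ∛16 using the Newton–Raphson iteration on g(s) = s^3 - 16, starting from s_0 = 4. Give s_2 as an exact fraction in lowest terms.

70/27

g'(s) = 3s^2.
g(4) = 48, g'(4) = 48, so s_1 = 4 - 48/48 = 3.
g(3) = 11, g'(3) = 27, so s_2 = 3 - 11/27 = 70/27.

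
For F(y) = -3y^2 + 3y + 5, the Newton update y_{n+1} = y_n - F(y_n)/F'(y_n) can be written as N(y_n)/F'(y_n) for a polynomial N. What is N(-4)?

-53

F'(y) = -6y + 3.
N(y) = y·F'(y) - F(y) = y·(-6y + 3) - (-3y^2 + 3y + 5) = -3y^2 - 5.
N(-4) = -53.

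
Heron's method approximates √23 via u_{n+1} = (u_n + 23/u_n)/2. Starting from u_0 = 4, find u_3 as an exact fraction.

17913697/3735264

u_1 = (4 + 23/4)/2 = 39/8.
u_2 = (39/8 + 23/(39/8))/2 = 2993/624.
u_3 = (2993/624 + 23/(2993/624))/2 = 17913697/3735264.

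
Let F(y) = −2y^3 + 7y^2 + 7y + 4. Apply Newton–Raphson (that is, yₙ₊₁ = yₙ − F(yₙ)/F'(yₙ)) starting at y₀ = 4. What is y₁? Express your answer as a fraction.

F'(y) = −6y^2 + 14y + 7.
F(4) = 16, F'(4) = −33, so y₁ = 4 − 16/(−33) = 148/33.

148/33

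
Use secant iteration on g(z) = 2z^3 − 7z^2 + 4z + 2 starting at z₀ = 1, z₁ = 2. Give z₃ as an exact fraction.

g(1) = 1, g(2) = −2. z₂ = 2 − (−2)·(2 − 1)/((−2) − 1) = 4/3.
g(2) = −2, g(4/3) = −10/27. z₃ = (4/3) − (−10/27)·((4/3) − 2)/((−10/27) − (−2)) = 13/11.

13/11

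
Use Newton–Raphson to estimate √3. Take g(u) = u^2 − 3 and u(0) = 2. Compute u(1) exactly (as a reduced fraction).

g'(u) = 2u.
g(2) = 1, g'(2) = 4, so u(1) = 2 − 1/4 = 7/4.

7/4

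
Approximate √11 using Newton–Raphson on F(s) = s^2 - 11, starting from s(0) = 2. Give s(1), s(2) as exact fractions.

s(1) = 15/4, s(2) = 401/120

F'(s) = 2s.
F(2) = -7, F'(2) = 4, so s(1) = 2 - (-7)/4 = 15/4.
F(15/4) = 49/16, F'(15/4) = 15/2, so s(2) = (15/4) - (49/16)/(15/2) = 401/120.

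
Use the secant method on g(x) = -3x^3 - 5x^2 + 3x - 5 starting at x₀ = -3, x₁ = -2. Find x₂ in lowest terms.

g(-3) = 22, g(-2) = -7. x₂ = (-2) - (-7)·((-2) - (-3))/((-7) - 22) = -65/29.

-65/29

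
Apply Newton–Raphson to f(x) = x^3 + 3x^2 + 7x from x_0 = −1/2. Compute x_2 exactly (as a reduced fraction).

f'(x) = 3x^2 + 6x + 7.
f(−1/2) = −23/8, f'(−1/2) = 19/4, so x_1 = (−1/2) − (−23/8)/(19/4) = 2/19.
f(2/19) = 5290/6859, f'(2/19) = 2767/361, so x_2 = (2/19) − (5290/6859)/(2767/361) = 244/52573.

244/52573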